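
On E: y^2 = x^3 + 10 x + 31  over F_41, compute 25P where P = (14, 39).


k = 25 = 11001_2 (binary, LSB first: 10011)
Double-and-add from P = (14, 39):
  bit 0 = 1: acc = O + (14, 39) = (14, 39)
  bit 1 = 0: acc unchanged = (14, 39)
  bit 2 = 0: acc unchanged = (14, 39)
  bit 3 = 1: acc = (14, 39) + (36, 26) = (16, 33)
  bit 4 = 1: acc = (16, 33) + (26, 14) = (35, 40)

25P = (35, 40)


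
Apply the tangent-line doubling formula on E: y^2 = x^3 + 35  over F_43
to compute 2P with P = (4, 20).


Doubling: s = (3 x1^2 + a) / (2 y1)
s = (3*4^2 + 0) / (2*20) mod 43 = 27
x3 = s^2 - 2 x1 mod 43 = 27^2 - 2*4 = 33
y3 = s (x1 - x3) - y1 mod 43 = 27 * (4 - 33) - 20 = 14

2P = (33, 14)


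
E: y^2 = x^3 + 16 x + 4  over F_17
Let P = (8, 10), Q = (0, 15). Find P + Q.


P != Q, so use the chord formula.
s = (y2 - y1) / (x2 - x1) = (5) / (9) mod 17 = 10
x3 = s^2 - x1 - x2 mod 17 = 10^2 - 8 - 0 = 7
y3 = s (x1 - x3) - y1 mod 17 = 10 * (8 - 7) - 10 = 0

P + Q = (7, 0)


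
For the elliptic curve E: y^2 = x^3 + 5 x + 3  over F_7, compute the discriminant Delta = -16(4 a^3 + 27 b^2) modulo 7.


4 a^3 + 27 b^2 = 4*5^3 + 27*3^2 = 500 + 243 = 743
Delta = -16 * (743) = -11888
Delta mod 7 = 5

Delta = 5 (mod 7)


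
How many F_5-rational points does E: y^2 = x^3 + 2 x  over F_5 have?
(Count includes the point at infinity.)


For each x in F_5, count y with y^2 = x^3 + 2 x + 0 mod 5:
  x = 0: RHS = 0, y in [0]  -> 1 point(s)
Affine points: 1. Add the point at infinity: total = 2.

#E(F_5) = 2


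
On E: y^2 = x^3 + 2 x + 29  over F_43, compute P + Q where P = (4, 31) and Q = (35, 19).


P != Q, so use the chord formula.
s = (y2 - y1) / (x2 - x1) = (31) / (31) mod 43 = 1
x3 = s^2 - x1 - x2 mod 43 = 1^2 - 4 - 35 = 5
y3 = s (x1 - x3) - y1 mod 43 = 1 * (4 - 5) - 31 = 11

P + Q = (5, 11)


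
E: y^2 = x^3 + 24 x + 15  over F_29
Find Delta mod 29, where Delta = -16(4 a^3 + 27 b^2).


4 a^3 + 27 b^2 = 4*24^3 + 27*15^2 = 55296 + 6075 = 61371
Delta = -16 * (61371) = -981936
Delta mod 29 = 4

Delta = 4 (mod 29)


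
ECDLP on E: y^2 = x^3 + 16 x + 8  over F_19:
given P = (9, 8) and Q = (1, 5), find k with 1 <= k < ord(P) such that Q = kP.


Enumerate multiples of P until we hit Q = (1, 5):
  1P = (9, 8)
  2P = (17, 5)
  3P = (16, 16)
  4P = (5, 2)
  5P = (12, 16)
  6P = (3, 8)
  7P = (7, 11)
  8P = (10, 3)
  9P = (6, 15)
  10P = (1, 5)
Match found at i = 10.

k = 10


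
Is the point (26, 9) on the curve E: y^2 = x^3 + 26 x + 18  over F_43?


Check whether y^2 = x^3 + 26 x + 18 (mod 43) for (x, y) = (26, 9).
LHS: y^2 = 9^2 mod 43 = 38
RHS: x^3 + 26 x + 18 = 26^3 + 26*26 + 18 mod 43 = 38
LHS = RHS

Yes, on the curve


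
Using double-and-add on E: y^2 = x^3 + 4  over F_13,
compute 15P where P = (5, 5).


k = 15 = 1111_2 (binary, LSB first: 1111)
Double-and-add from P = (5, 5):
  bit 0 = 1: acc = O + (5, 5) = (5, 5)
  bit 1 = 1: acc = (5, 5) + (4, 9) = (7, 3)
  bit 2 = 1: acc = (7, 3) + (2, 5) = (0, 2)
  bit 3 = 1: acc = (0, 2) + (12, 9) = (11, 10)

15P = (11, 10)


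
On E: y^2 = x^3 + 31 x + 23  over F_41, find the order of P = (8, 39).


Compute successive multiples of P until we hit O:
  1P = (8, 39)
  2P = (35, 21)
  3P = (3, 26)
  4P = (22, 23)
  5P = (19, 38)
  6P = (34, 23)
  7P = (20, 22)
  8P = (17, 25)
  ... (continuing to 53P)
  53P = O

ord(P) = 53


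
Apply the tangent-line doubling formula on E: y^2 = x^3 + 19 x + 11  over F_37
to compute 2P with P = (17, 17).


Doubling: s = (3 x1^2 + a) / (2 y1)
s = (3*17^2 + 19) / (2*17) mod 37 = 13
x3 = s^2 - 2 x1 mod 37 = 13^2 - 2*17 = 24
y3 = s (x1 - x3) - y1 mod 37 = 13 * (17 - 24) - 17 = 3

2P = (24, 3)


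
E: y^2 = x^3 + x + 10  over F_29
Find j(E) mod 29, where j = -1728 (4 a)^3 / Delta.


Delta = -16(4 a^3 + 27 b^2) mod 29 = 4
-1728 * (4 a)^3 = -1728 * (4*1)^3 mod 29 = 14
j = 14 * 4^(-1) mod 29 = 18

j = 18 (mod 29)


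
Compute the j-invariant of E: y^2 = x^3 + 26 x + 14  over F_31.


Delta = -16(4 a^3 + 27 b^2) mod 31 = 22
-1728 * (4 a)^3 = -1728 * (4*26)^3 mod 31 = 15
j = 15 * 22^(-1) mod 31 = 19

j = 19 (mod 31)


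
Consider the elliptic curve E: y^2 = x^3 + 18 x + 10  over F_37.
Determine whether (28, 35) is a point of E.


Check whether y^2 = x^3 + 18 x + 10 (mod 37) for (x, y) = (28, 35).
LHS: y^2 = 35^2 mod 37 = 4
RHS: x^3 + 18 x + 10 = 28^3 + 18*28 + 10 mod 37 = 7
LHS != RHS

No, not on the curve


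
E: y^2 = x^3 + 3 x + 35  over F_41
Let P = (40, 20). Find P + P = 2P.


Doubling: s = (3 x1^2 + a) / (2 y1)
s = (3*40^2 + 3) / (2*20) mod 41 = 35
x3 = s^2 - 2 x1 mod 41 = 35^2 - 2*40 = 38
y3 = s (x1 - x3) - y1 mod 41 = 35 * (40 - 38) - 20 = 9

2P = (38, 9)


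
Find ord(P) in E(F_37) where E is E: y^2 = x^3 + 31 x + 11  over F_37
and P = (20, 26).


Compute successive multiples of P until we hit O:
  1P = (20, 26)
  2P = (18, 0)
  3P = (20, 11)
  4P = O

ord(P) = 4


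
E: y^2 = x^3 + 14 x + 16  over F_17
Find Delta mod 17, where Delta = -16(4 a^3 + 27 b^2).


4 a^3 + 27 b^2 = 4*14^3 + 27*16^2 = 10976 + 6912 = 17888
Delta = -16 * (17888) = -286208
Delta mod 17 = 4

Delta = 4 (mod 17)


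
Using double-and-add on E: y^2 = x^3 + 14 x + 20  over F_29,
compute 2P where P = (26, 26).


k = 2 = 10_2 (binary, LSB first: 01)
Double-and-add from P = (26, 26):
  bit 0 = 0: acc unchanged = O
  bit 1 = 1: acc = O + (10, 0) = (10, 0)

2P = (10, 0)


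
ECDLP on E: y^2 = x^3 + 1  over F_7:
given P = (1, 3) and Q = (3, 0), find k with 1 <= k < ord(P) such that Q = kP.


Enumerate multiples of P until we hit Q = (3, 0):
  1P = (1, 3)
  2P = (0, 1)
  3P = (3, 0)
Match found at i = 3.

k = 3


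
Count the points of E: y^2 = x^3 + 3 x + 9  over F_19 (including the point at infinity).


For each x in F_19, count y with y^2 = x^3 + 3 x + 9 mod 19:
  x = 0: RHS = 9, y in [3, 16]  -> 2 point(s)
  x = 2: RHS = 4, y in [2, 17]  -> 2 point(s)
  x = 3: RHS = 7, y in [8, 11]  -> 2 point(s)
  x = 4: RHS = 9, y in [3, 16]  -> 2 point(s)
  x = 5: RHS = 16, y in [4, 15]  -> 2 point(s)
  x = 9: RHS = 5, y in [9, 10]  -> 2 point(s)
  x = 11: RHS = 5, y in [9, 10]  -> 2 point(s)
  x = 12: RHS = 6, y in [5, 14]  -> 2 point(s)
  x = 15: RHS = 9, y in [3, 16]  -> 2 point(s)
  x = 16: RHS = 11, y in [7, 12]  -> 2 point(s)
  x = 18: RHS = 5, y in [9, 10]  -> 2 point(s)
Affine points: 22. Add the point at infinity: total = 23.

#E(F_19) = 23


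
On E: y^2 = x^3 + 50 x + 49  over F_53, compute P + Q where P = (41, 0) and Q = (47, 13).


P != Q, so use the chord formula.
s = (y2 - y1) / (x2 - x1) = (13) / (6) mod 53 = 11
x3 = s^2 - x1 - x2 mod 53 = 11^2 - 41 - 47 = 33
y3 = s (x1 - x3) - y1 mod 53 = 11 * (41 - 33) - 0 = 35

P + Q = (33, 35)


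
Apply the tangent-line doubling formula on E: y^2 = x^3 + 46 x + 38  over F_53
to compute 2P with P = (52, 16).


Doubling: s = (3 x1^2 + a) / (2 y1)
s = (3*52^2 + 46) / (2*16) mod 53 = 33
x3 = s^2 - 2 x1 mod 53 = 33^2 - 2*52 = 31
y3 = s (x1 - x3) - y1 mod 53 = 33 * (52 - 31) - 16 = 41

2P = (31, 41)


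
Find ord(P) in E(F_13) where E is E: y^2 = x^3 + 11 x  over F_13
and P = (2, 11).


Compute successive multiples of P until we hit O:
  1P = (2, 11)
  2P = (12, 1)
  3P = (0, 0)
  4P = (12, 12)
  5P = (2, 2)
  6P = O

ord(P) = 6


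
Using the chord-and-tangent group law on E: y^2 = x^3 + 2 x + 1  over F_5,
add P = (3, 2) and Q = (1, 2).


P != Q, so use the chord formula.
s = (y2 - y1) / (x2 - x1) = (0) / (3) mod 5 = 0
x3 = s^2 - x1 - x2 mod 5 = 0^2 - 3 - 1 = 1
y3 = s (x1 - x3) - y1 mod 5 = 0 * (3 - 1) - 2 = 3

P + Q = (1, 3)


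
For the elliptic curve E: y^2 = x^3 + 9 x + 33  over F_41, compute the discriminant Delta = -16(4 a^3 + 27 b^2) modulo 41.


4 a^3 + 27 b^2 = 4*9^3 + 27*33^2 = 2916 + 29403 = 32319
Delta = -16 * (32319) = -517104
Delta mod 41 = 29

Delta = 29 (mod 41)


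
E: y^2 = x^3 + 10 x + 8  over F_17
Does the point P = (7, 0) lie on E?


Check whether y^2 = x^3 + 10 x + 8 (mod 17) for (x, y) = (7, 0).
LHS: y^2 = 0^2 mod 17 = 0
RHS: x^3 + 10 x + 8 = 7^3 + 10*7 + 8 mod 17 = 13
LHS != RHS

No, not on the curve


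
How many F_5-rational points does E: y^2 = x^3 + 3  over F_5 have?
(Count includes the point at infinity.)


For each x in F_5, count y with y^2 = x^3 + 0 x + 3 mod 5:
  x = 1: RHS = 4, y in [2, 3]  -> 2 point(s)
  x = 2: RHS = 1, y in [1, 4]  -> 2 point(s)
  x = 3: RHS = 0, y in [0]  -> 1 point(s)
Affine points: 5. Add the point at infinity: total = 6.

#E(F_5) = 6


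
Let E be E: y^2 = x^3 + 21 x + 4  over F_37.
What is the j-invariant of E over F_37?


Delta = -16(4 a^3 + 27 b^2) mod 37 = 6
-1728 * (4 a)^3 = -1728 * (4*21)^3 mod 37 = 11
j = 11 * 6^(-1) mod 37 = 8

j = 8 (mod 37)


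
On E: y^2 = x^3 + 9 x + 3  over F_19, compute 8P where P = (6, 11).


k = 8 = 1000_2 (binary, LSB first: 0001)
Double-and-add from P = (6, 11):
  bit 0 = 0: acc unchanged = O
  bit 1 = 0: acc unchanged = O
  bit 2 = 0: acc unchanged = O
  bit 3 = 1: acc = O + (14, 2) = (14, 2)

8P = (14, 2)


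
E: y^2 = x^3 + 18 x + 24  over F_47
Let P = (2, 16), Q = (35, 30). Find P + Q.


P != Q, so use the chord formula.
s = (y2 - y1) / (x2 - x1) = (14) / (33) mod 47 = 46
x3 = s^2 - x1 - x2 mod 47 = 46^2 - 2 - 35 = 11
y3 = s (x1 - x3) - y1 mod 47 = 46 * (2 - 11) - 16 = 40

P + Q = (11, 40)


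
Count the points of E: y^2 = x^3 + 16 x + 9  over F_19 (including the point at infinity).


For each x in F_19, count y with y^2 = x^3 + 16 x + 9 mod 19:
  x = 0: RHS = 9, y in [3, 16]  -> 2 point(s)
  x = 1: RHS = 7, y in [8, 11]  -> 2 point(s)
  x = 2: RHS = 11, y in [7, 12]  -> 2 point(s)
  x = 4: RHS = 4, y in [2, 17]  -> 2 point(s)
  x = 5: RHS = 5, y in [9, 10]  -> 2 point(s)
  x = 6: RHS = 17, y in [6, 13]  -> 2 point(s)
  x = 13: RHS = 1, y in [1, 18]  -> 2 point(s)
  x = 17: RHS = 7, y in [8, 11]  -> 2 point(s)
  x = 18: RHS = 11, y in [7, 12]  -> 2 point(s)
Affine points: 18. Add the point at infinity: total = 19.

#E(F_19) = 19


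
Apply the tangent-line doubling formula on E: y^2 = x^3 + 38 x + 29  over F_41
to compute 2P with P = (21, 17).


Doubling: s = (3 x1^2 + a) / (2 y1)
s = (3*21^2 + 38) / (2*17) mod 41 = 34
x3 = s^2 - 2 x1 mod 41 = 34^2 - 2*21 = 7
y3 = s (x1 - x3) - y1 mod 41 = 34 * (21 - 7) - 17 = 8

2P = (7, 8)


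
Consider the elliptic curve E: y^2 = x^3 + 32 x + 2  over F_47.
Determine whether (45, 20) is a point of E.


Check whether y^2 = x^3 + 32 x + 2 (mod 47) for (x, y) = (45, 20).
LHS: y^2 = 20^2 mod 47 = 24
RHS: x^3 + 32 x + 2 = 45^3 + 32*45 + 2 mod 47 = 24
LHS = RHS

Yes, on the curve


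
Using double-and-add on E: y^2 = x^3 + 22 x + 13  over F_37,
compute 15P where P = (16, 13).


k = 15 = 1111_2 (binary, LSB first: 1111)
Double-and-add from P = (16, 13):
  bit 0 = 1: acc = O + (16, 13) = (16, 13)
  bit 1 = 1: acc = (16, 13) + (33, 34) = (36, 8)
  bit 2 = 1: acc = (36, 8) + (29, 18) = (5, 27)
  bit 3 = 1: acc = (5, 27) + (6, 18) = (33, 3)

15P = (33, 3)


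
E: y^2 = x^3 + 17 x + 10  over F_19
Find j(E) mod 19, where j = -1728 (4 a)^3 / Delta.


Delta = -16(4 a^3 + 27 b^2) mod 19 = 5
-1728 * (4 a)^3 = -1728 * (4*17)^3 mod 19 = 1
j = 1 * 5^(-1) mod 19 = 4

j = 4 (mod 19)


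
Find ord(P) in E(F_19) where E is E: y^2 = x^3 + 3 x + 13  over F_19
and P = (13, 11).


Compute successive multiples of P until we hit O:
  1P = (13, 11)
  2P = (13, 8)
  3P = O

ord(P) = 3


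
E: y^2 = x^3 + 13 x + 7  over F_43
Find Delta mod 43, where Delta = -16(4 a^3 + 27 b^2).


4 a^3 + 27 b^2 = 4*13^3 + 27*7^2 = 8788 + 1323 = 10111
Delta = -16 * (10111) = -161776
Delta mod 43 = 33

Delta = 33 (mod 43)


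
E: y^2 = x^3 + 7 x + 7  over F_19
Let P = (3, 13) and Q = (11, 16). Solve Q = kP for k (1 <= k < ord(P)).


Enumerate multiples of P until we hit Q = (11, 16):
  1P = (3, 13)
  2P = (11, 16)
Match found at i = 2.

k = 2


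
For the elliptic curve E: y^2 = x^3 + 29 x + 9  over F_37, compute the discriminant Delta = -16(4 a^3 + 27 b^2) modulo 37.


4 a^3 + 27 b^2 = 4*29^3 + 27*9^2 = 97556 + 2187 = 99743
Delta = -16 * (99743) = -1595888
Delta mod 37 = 33

Delta = 33 (mod 37)


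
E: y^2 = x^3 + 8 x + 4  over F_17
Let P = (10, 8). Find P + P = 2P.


Doubling: s = (3 x1^2 + a) / (2 y1)
s = (3*10^2 + 8) / (2*8) mod 17 = 15
x3 = s^2 - 2 x1 mod 17 = 15^2 - 2*10 = 1
y3 = s (x1 - x3) - y1 mod 17 = 15 * (10 - 1) - 8 = 8

2P = (1, 8)


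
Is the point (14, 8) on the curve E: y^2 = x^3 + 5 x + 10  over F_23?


Check whether y^2 = x^3 + 5 x + 10 (mod 23) for (x, y) = (14, 8).
LHS: y^2 = 8^2 mod 23 = 18
RHS: x^3 + 5 x + 10 = 14^3 + 5*14 + 10 mod 23 = 18
LHS = RHS

Yes, on the curve


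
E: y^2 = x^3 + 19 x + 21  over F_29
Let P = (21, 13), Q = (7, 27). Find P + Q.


P != Q, so use the chord formula.
s = (y2 - y1) / (x2 - x1) = (14) / (15) mod 29 = 28
x3 = s^2 - x1 - x2 mod 29 = 28^2 - 21 - 7 = 2
y3 = s (x1 - x3) - y1 mod 29 = 28 * (21 - 2) - 13 = 26

P + Q = (2, 26)


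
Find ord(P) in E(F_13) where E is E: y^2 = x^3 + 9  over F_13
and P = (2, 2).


Compute successive multiples of P until we hit O:
  1P = (2, 2)
  2P = (5, 2)
  3P = (6, 11)
  4P = (6, 2)
  5P = (5, 11)
  6P = (2, 11)
  7P = O

ord(P) = 7


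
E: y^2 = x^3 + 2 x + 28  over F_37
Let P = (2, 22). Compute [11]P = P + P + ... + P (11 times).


k = 11 = 1011_2 (binary, LSB first: 1101)
Double-and-add from P = (2, 22):
  bit 0 = 1: acc = O + (2, 22) = (2, 22)
  bit 1 = 1: acc = (2, 22) + (0, 19) = (28, 13)
  bit 2 = 0: acc unchanged = (28, 13)
  bit 3 = 1: acc = (28, 13) + (26, 9) = (24, 32)

11P = (24, 32)


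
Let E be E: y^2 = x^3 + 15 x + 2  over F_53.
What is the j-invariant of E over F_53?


Delta = -16(4 a^3 + 27 b^2) mod 53 = 49
-1728 * (4 a)^3 = -1728 * (4*15)^3 mod 53 = 48
j = 48 * 49^(-1) mod 53 = 41

j = 41 (mod 53)


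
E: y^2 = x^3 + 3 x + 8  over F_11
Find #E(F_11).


For each x in F_11, count y with y^2 = x^3 + 3 x + 8 mod 11:
  x = 1: RHS = 1, y in [1, 10]  -> 2 point(s)
  x = 2: RHS = 0, y in [0]  -> 1 point(s)
  x = 3: RHS = 0, y in [0]  -> 1 point(s)
  x = 5: RHS = 5, y in [4, 7]  -> 2 point(s)
  x = 6: RHS = 0, y in [0]  -> 1 point(s)
  x = 7: RHS = 9, y in [3, 8]  -> 2 point(s)
  x = 8: RHS = 5, y in [4, 7]  -> 2 point(s)
  x = 9: RHS = 5, y in [4, 7]  -> 2 point(s)
  x = 10: RHS = 4, y in [2, 9]  -> 2 point(s)
Affine points: 15. Add the point at infinity: total = 16.

#E(F_11) = 16


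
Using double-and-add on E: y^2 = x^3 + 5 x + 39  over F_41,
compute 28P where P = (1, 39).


k = 28 = 11100_2 (binary, LSB first: 00111)
Double-and-add from P = (1, 39):
  bit 0 = 0: acc unchanged = O
  bit 1 = 0: acc unchanged = O
  bit 2 = 1: acc = O + (5, 5) = (5, 5)
  bit 3 = 1: acc = (5, 5) + (13, 13) = (24, 17)
  bit 4 = 1: acc = (24, 17) + (35, 30) = (0, 30)

28P = (0, 30)


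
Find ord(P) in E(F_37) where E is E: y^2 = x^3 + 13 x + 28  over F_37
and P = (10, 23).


Compute successive multiples of P until we hit O:
  1P = (10, 23)
  2P = (16, 15)
  3P = (21, 4)
  4P = (31, 20)
  5P = (30, 1)
  6P = (23, 32)
  7P = (29, 35)
  8P = (19, 20)
  ... (continuing to 23P)
  23P = O

ord(P) = 23


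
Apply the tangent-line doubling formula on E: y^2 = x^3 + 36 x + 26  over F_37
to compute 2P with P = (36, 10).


Doubling: s = (3 x1^2 + a) / (2 y1)
s = (3*36^2 + 36) / (2*10) mod 37 = 26
x3 = s^2 - 2 x1 mod 37 = 26^2 - 2*36 = 12
y3 = s (x1 - x3) - y1 mod 37 = 26 * (36 - 12) - 10 = 22

2P = (12, 22)


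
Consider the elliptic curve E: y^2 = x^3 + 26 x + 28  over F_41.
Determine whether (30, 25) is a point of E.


Check whether y^2 = x^3 + 26 x + 28 (mod 41) for (x, y) = (30, 25).
LHS: y^2 = 25^2 mod 41 = 10
RHS: x^3 + 26 x + 28 = 30^3 + 26*30 + 28 mod 41 = 10
LHS = RHS

Yes, on the curve


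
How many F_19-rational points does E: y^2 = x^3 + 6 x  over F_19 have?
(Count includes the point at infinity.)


For each x in F_19, count y with y^2 = x^3 + 6 x + 0 mod 19:
  x = 0: RHS = 0, y in [0]  -> 1 point(s)
  x = 1: RHS = 7, y in [8, 11]  -> 2 point(s)
  x = 2: RHS = 1, y in [1, 18]  -> 2 point(s)
  x = 3: RHS = 7, y in [8, 11]  -> 2 point(s)
  x = 6: RHS = 5, y in [9, 10]  -> 2 point(s)
  x = 7: RHS = 5, y in [9, 10]  -> 2 point(s)
  x = 8: RHS = 9, y in [3, 16]  -> 2 point(s)
  x = 9: RHS = 4, y in [2, 17]  -> 2 point(s)
  x = 14: RHS = 16, y in [4, 15]  -> 2 point(s)
  x = 15: RHS = 7, y in [8, 11]  -> 2 point(s)
Affine points: 19. Add the point at infinity: total = 20.

#E(F_19) = 20


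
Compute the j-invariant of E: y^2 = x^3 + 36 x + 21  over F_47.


Delta = -16(4 a^3 + 27 b^2) mod 47 = 46
-1728 * (4 a)^3 = -1728 * (4*36)^3 mod 47 = 15
j = 15 * 46^(-1) mod 47 = 32

j = 32 (mod 47)


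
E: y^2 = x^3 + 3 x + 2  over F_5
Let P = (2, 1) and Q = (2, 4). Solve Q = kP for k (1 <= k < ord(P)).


Enumerate multiples of P until we hit Q = (2, 4):
  1P = (2, 1)
  2P = (1, 4)
  3P = (1, 1)
  4P = (2, 4)
Match found at i = 4.

k = 4


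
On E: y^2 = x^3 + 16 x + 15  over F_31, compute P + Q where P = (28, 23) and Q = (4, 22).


P != Q, so use the chord formula.
s = (y2 - y1) / (x2 - x1) = (30) / (7) mod 31 = 22
x3 = s^2 - x1 - x2 mod 31 = 22^2 - 28 - 4 = 18
y3 = s (x1 - x3) - y1 mod 31 = 22 * (28 - 18) - 23 = 11

P + Q = (18, 11)


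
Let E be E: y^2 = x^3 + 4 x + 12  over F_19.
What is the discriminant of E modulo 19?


4 a^3 + 27 b^2 = 4*4^3 + 27*12^2 = 256 + 3888 = 4144
Delta = -16 * (4144) = -66304
Delta mod 19 = 6

Delta = 6 (mod 19)


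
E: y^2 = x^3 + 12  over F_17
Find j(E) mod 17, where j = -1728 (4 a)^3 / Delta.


Delta = -16(4 a^3 + 27 b^2) mod 17 = 12
-1728 * (4 a)^3 = -1728 * (4*0)^3 mod 17 = 0
j = 0 * 12^(-1) mod 17 = 0

j = 0 (mod 17)


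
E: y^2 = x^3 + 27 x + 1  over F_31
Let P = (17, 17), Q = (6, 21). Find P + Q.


P != Q, so use the chord formula.
s = (y2 - y1) / (x2 - x1) = (4) / (20) mod 31 = 25
x3 = s^2 - x1 - x2 mod 31 = 25^2 - 17 - 6 = 13
y3 = s (x1 - x3) - y1 mod 31 = 25 * (17 - 13) - 17 = 21

P + Q = (13, 21)


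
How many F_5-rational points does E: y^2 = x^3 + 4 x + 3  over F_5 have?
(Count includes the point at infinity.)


For each x in F_5, count y with y^2 = x^3 + 4 x + 3 mod 5:
  x = 2: RHS = 4, y in [2, 3]  -> 2 point(s)
Affine points: 2. Add the point at infinity: total = 3.

#E(F_5) = 3


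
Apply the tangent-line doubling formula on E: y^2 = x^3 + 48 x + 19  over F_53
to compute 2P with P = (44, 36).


Doubling: s = (3 x1^2 + a) / (2 y1)
s = (3*44^2 + 48) / (2*36) mod 53 = 46
x3 = s^2 - 2 x1 mod 53 = 46^2 - 2*44 = 14
y3 = s (x1 - x3) - y1 mod 53 = 46 * (44 - 14) - 36 = 19

2P = (14, 19)


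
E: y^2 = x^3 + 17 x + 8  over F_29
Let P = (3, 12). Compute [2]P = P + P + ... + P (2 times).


k = 2 = 10_2 (binary, LSB first: 01)
Double-and-add from P = (3, 12):
  bit 0 = 0: acc unchanged = O
  bit 1 = 1: acc = O + (3, 17) = (3, 17)

2P = (3, 17)


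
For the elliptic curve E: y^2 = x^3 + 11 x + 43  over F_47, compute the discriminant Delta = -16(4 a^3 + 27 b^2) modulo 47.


4 a^3 + 27 b^2 = 4*11^3 + 27*43^2 = 5324 + 49923 = 55247
Delta = -16 * (55247) = -883952
Delta mod 47 = 24

Delta = 24 (mod 47)


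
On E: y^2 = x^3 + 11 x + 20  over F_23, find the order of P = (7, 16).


Compute successive multiples of P until we hit O:
  1P = (7, 16)
  2P = (4, 6)
  3P = (18, 1)
  4P = (1, 3)
  5P = (5, 19)
  6P = (19, 2)
  7P = (22, 13)
  8P = (6, 16)
  ... (continuing to 28P)
  28P = O

ord(P) = 28


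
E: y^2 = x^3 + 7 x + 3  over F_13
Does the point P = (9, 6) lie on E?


Check whether y^2 = x^3 + 7 x + 3 (mod 13) for (x, y) = (9, 6).
LHS: y^2 = 6^2 mod 13 = 10
RHS: x^3 + 7 x + 3 = 9^3 + 7*9 + 3 mod 13 = 2
LHS != RHS

No, not on the curve


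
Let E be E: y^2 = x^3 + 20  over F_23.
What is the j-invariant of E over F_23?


Delta = -16(4 a^3 + 27 b^2) mod 23 = 22
-1728 * (4 a)^3 = -1728 * (4*0)^3 mod 23 = 0
j = 0 * 22^(-1) mod 23 = 0

j = 0 (mod 23)


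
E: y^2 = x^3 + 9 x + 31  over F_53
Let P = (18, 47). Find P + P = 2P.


Doubling: s = (3 x1^2 + a) / (2 y1)
s = (3*18^2 + 9) / (2*47) mod 53 = 11
x3 = s^2 - 2 x1 mod 53 = 11^2 - 2*18 = 32
y3 = s (x1 - x3) - y1 mod 53 = 11 * (18 - 32) - 47 = 11

2P = (32, 11)


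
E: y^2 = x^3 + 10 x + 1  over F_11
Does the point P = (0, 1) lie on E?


Check whether y^2 = x^3 + 10 x + 1 (mod 11) for (x, y) = (0, 1).
LHS: y^2 = 1^2 mod 11 = 1
RHS: x^3 + 10 x + 1 = 0^3 + 10*0 + 1 mod 11 = 1
LHS = RHS

Yes, on the curve


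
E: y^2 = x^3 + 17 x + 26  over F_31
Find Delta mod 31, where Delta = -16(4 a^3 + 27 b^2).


4 a^3 + 27 b^2 = 4*17^3 + 27*26^2 = 19652 + 18252 = 37904
Delta = -16 * (37904) = -606464
Delta mod 31 = 20

Delta = 20 (mod 31)


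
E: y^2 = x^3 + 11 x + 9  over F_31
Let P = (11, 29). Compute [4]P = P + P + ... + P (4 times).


k = 4 = 100_2 (binary, LSB first: 001)
Double-and-add from P = (11, 29):
  bit 0 = 0: acc unchanged = O
  bit 1 = 0: acc unchanged = O
  bit 2 = 1: acc = O + (29, 14) = (29, 14)

4P = (29, 14)


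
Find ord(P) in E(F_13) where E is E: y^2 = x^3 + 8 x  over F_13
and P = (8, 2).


Compute successive multiples of P until we hit O:
  1P = (8, 2)
  2P = (1, 10)
  3P = (0, 0)
  4P = (1, 3)
  5P = (8, 11)
  6P = O

ord(P) = 6


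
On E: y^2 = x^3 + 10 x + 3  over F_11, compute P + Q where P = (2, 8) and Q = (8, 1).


P != Q, so use the chord formula.
s = (y2 - y1) / (x2 - x1) = (4) / (6) mod 11 = 8
x3 = s^2 - x1 - x2 mod 11 = 8^2 - 2 - 8 = 10
y3 = s (x1 - x3) - y1 mod 11 = 8 * (2 - 10) - 8 = 5

P + Q = (10, 5)


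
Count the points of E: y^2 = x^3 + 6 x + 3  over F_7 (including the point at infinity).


For each x in F_7, count y with y^2 = x^3 + 6 x + 3 mod 7:
  x = 2: RHS = 2, y in [3, 4]  -> 2 point(s)
  x = 4: RHS = 0, y in [0]  -> 1 point(s)
  x = 5: RHS = 4, y in [2, 5]  -> 2 point(s)
Affine points: 5. Add the point at infinity: total = 6.

#E(F_7) = 6


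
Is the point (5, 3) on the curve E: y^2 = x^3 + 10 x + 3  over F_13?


Check whether y^2 = x^3 + 10 x + 3 (mod 13) for (x, y) = (5, 3).
LHS: y^2 = 3^2 mod 13 = 9
RHS: x^3 + 10 x + 3 = 5^3 + 10*5 + 3 mod 13 = 9
LHS = RHS

Yes, on the curve


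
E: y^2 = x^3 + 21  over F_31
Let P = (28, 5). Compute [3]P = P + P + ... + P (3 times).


k = 3 = 11_2 (binary, LSB first: 11)
Double-and-add from P = (28, 5):
  bit 0 = 1: acc = O + (28, 5) = (28, 5)
  bit 1 = 1: acc = (28, 5) + (26, 19) = (26, 12)

3P = (26, 12)


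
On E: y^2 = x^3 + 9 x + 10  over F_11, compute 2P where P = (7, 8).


Doubling: s = (3 x1^2 + a) / (2 y1)
s = (3*7^2 + 9) / (2*8) mod 11 = 7
x3 = s^2 - 2 x1 mod 11 = 7^2 - 2*7 = 2
y3 = s (x1 - x3) - y1 mod 11 = 7 * (7 - 2) - 8 = 5

2P = (2, 5)


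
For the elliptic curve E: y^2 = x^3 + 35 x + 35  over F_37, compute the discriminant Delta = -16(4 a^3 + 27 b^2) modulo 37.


4 a^3 + 27 b^2 = 4*35^3 + 27*35^2 = 171500 + 33075 = 204575
Delta = -16 * (204575) = -3273200
Delta mod 37 = 5

Delta = 5 (mod 37)


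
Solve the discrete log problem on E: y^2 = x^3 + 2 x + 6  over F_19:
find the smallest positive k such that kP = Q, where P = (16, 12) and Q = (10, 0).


Enumerate multiples of P until we hit Q = (10, 0):
  1P = (16, 12)
  2P = (10, 0)
Match found at i = 2.

k = 2


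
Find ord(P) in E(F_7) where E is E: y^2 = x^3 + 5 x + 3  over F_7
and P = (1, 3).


Compute successive multiples of P until we hit O:
  1P = (1, 3)
  2P = (6, 2)
  3P = (2, 0)
  4P = (6, 5)
  5P = (1, 4)
  6P = O

ord(P) = 6


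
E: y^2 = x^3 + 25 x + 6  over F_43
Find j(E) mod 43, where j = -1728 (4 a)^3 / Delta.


Delta = -16(4 a^3 + 27 b^2) mod 43 = 22
-1728 * (4 a)^3 = -1728 * (4*25)^3 mod 43 = 21
j = 21 * 22^(-1) mod 43 = 42

j = 42 (mod 43)


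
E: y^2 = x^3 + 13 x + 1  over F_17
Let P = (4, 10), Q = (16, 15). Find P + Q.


P != Q, so use the chord formula.
s = (y2 - y1) / (x2 - x1) = (5) / (12) mod 17 = 16
x3 = s^2 - x1 - x2 mod 17 = 16^2 - 4 - 16 = 15
y3 = s (x1 - x3) - y1 mod 17 = 16 * (4 - 15) - 10 = 1

P + Q = (15, 1)


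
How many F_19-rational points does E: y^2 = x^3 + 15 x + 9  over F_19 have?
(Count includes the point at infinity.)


For each x in F_19, count y with y^2 = x^3 + 15 x + 9 mod 19:
  x = 0: RHS = 9, y in [3, 16]  -> 2 point(s)
  x = 1: RHS = 6, y in [5, 14]  -> 2 point(s)
  x = 2: RHS = 9, y in [3, 16]  -> 2 point(s)
  x = 3: RHS = 5, y in [9, 10]  -> 2 point(s)
  x = 4: RHS = 0, y in [0]  -> 1 point(s)
  x = 5: RHS = 0, y in [0]  -> 1 point(s)
  x = 6: RHS = 11, y in [7, 12]  -> 2 point(s)
  x = 7: RHS = 1, y in [1, 18]  -> 2 point(s)
  x = 10: RHS = 0, y in [0]  -> 1 point(s)
  x = 11: RHS = 4, y in [2, 17]  -> 2 point(s)
  x = 12: RHS = 17, y in [6, 13]  -> 2 point(s)
  x = 13: RHS = 7, y in [8, 11]  -> 2 point(s)
  x = 17: RHS = 9, y in [3, 16]  -> 2 point(s)
Affine points: 23. Add the point at infinity: total = 24.

#E(F_19) = 24


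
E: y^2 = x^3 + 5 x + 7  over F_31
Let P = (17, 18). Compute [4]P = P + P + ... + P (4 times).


k = 4 = 100_2 (binary, LSB first: 001)
Double-and-add from P = (17, 18):
  bit 0 = 0: acc unchanged = O
  bit 1 = 0: acc unchanged = O
  bit 2 = 1: acc = O + (3, 7) = (3, 7)

4P = (3, 7)


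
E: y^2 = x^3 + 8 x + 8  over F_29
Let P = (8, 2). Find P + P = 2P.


Doubling: s = (3 x1^2 + a) / (2 y1)
s = (3*8^2 + 8) / (2*2) mod 29 = 21
x3 = s^2 - 2 x1 mod 29 = 21^2 - 2*8 = 19
y3 = s (x1 - x3) - y1 mod 29 = 21 * (8 - 19) - 2 = 28

2P = (19, 28)


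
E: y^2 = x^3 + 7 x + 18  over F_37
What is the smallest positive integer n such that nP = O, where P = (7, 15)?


Compute successive multiples of P until we hit O:
  1P = (7, 15)
  2P = (26, 33)
  3P = (5, 20)
  4P = (22, 4)
  5P = (36, 26)
  6P = (30, 12)
  7P = (21, 19)
  8P = (34, 9)
  ... (continuing to 19P)
  19P = O

ord(P) = 19


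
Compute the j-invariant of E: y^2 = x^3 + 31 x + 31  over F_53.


Delta = -16(4 a^3 + 27 b^2) mod 53 = 48
-1728 * (4 a)^3 = -1728 * (4*31)^3 mod 53 = 42
j = 42 * 48^(-1) mod 53 = 34

j = 34 (mod 53)


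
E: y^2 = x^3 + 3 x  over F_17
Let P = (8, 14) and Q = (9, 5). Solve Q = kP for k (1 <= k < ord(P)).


Enumerate multiples of P until we hit Q = (9, 5):
  1P = (8, 14)
  2P = (16, 8)
  3P = (1, 2)
  4P = (4, 5)
  5P = (9, 5)
Match found at i = 5.

k = 5


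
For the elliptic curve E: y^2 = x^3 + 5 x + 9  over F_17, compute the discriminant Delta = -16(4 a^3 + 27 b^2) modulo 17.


4 a^3 + 27 b^2 = 4*5^3 + 27*9^2 = 500 + 2187 = 2687
Delta = -16 * (2687) = -42992
Delta mod 17 = 1

Delta = 1 (mod 17)


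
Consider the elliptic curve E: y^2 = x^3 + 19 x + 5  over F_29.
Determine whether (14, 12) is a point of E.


Check whether y^2 = x^3 + 19 x + 5 (mod 29) for (x, y) = (14, 12).
LHS: y^2 = 12^2 mod 29 = 28
RHS: x^3 + 19 x + 5 = 14^3 + 19*14 + 5 mod 29 = 28
LHS = RHS

Yes, on the curve


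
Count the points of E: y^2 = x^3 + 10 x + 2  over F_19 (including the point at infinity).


For each x in F_19, count y with y^2 = x^3 + 10 x + 2 mod 19:
  x = 2: RHS = 11, y in [7, 12]  -> 2 point(s)
  x = 4: RHS = 11, y in [7, 12]  -> 2 point(s)
  x = 5: RHS = 6, y in [5, 14]  -> 2 point(s)
  x = 7: RHS = 16, y in [4, 15]  -> 2 point(s)
  x = 8: RHS = 5, y in [9, 10]  -> 2 point(s)
  x = 9: RHS = 4, y in [2, 17]  -> 2 point(s)
  x = 10: RHS = 0, y in [0]  -> 1 point(s)
  x = 12: RHS = 7, y in [8, 11]  -> 2 point(s)
  x = 13: RHS = 11, y in [7, 12]  -> 2 point(s)
  x = 14: RHS = 17, y in [6, 13]  -> 2 point(s)
Affine points: 19. Add the point at infinity: total = 20.

#E(F_19) = 20


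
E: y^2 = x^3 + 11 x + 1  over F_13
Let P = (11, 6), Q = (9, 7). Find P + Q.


P != Q, so use the chord formula.
s = (y2 - y1) / (x2 - x1) = (1) / (11) mod 13 = 6
x3 = s^2 - x1 - x2 mod 13 = 6^2 - 11 - 9 = 3
y3 = s (x1 - x3) - y1 mod 13 = 6 * (11 - 3) - 6 = 3

P + Q = (3, 3)


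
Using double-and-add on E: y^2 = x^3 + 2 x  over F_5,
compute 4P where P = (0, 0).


k = 4 = 100_2 (binary, LSB first: 001)
Double-and-add from P = (0, 0):
  bit 0 = 0: acc unchanged = O
  bit 1 = 0: acc unchanged = O
  bit 2 = 1: acc = O + O = O

4P = O


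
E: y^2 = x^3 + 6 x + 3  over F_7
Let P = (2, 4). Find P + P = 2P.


Doubling: s = (3 x1^2 + a) / (2 y1)
s = (3*2^2 + 6) / (2*4) mod 7 = 4
x3 = s^2 - 2 x1 mod 7 = 4^2 - 2*2 = 5
y3 = s (x1 - x3) - y1 mod 7 = 4 * (2 - 5) - 4 = 5

2P = (5, 5)


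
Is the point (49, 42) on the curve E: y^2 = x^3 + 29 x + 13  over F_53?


Check whether y^2 = x^3 + 29 x + 13 (mod 53) for (x, y) = (49, 42).
LHS: y^2 = 42^2 mod 53 = 15
RHS: x^3 + 29 x + 13 = 49^3 + 29*49 + 13 mod 53 = 45
LHS != RHS

No, not on the curve


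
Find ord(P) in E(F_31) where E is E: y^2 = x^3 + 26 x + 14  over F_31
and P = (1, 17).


Compute successive multiples of P until we hit O:
  1P = (1, 17)
  2P = (26, 10)
  3P = (20, 28)
  4P = (30, 7)
  5P = (25, 18)
  6P = (24, 4)
  7P = (13, 10)
  8P = (21, 5)
  ... (continuing to 20P)
  20P = O

ord(P) = 20


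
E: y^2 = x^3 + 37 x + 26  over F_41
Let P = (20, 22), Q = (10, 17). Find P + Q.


P != Q, so use the chord formula.
s = (y2 - y1) / (x2 - x1) = (36) / (31) mod 41 = 21
x3 = s^2 - x1 - x2 mod 41 = 21^2 - 20 - 10 = 1
y3 = s (x1 - x3) - y1 mod 41 = 21 * (20 - 1) - 22 = 8

P + Q = (1, 8)


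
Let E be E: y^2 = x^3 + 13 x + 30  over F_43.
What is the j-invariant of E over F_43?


Delta = -16(4 a^3 + 27 b^2) mod 43 = 8
-1728 * (4 a)^3 = -1728 * (4*13)^3 mod 43 = 16
j = 16 * 8^(-1) mod 43 = 2

j = 2 (mod 43)


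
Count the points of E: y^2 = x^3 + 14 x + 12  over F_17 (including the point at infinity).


For each x in F_17, count y with y^2 = x^3 + 14 x + 12 mod 17:
  x = 3: RHS = 13, y in [8, 9]  -> 2 point(s)
  x = 4: RHS = 13, y in [8, 9]  -> 2 point(s)
  x = 9: RHS = 0, y in [0]  -> 1 point(s)
  x = 10: RHS = 13, y in [8, 9]  -> 2 point(s)
  x = 11: RHS = 1, y in [1, 16]  -> 2 point(s)
  x = 12: RHS = 4, y in [2, 15]  -> 2 point(s)
Affine points: 11. Add the point at infinity: total = 12.

#E(F_17) = 12


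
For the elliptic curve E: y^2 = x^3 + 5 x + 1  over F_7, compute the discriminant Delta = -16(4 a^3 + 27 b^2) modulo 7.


4 a^3 + 27 b^2 = 4*5^3 + 27*1^2 = 500 + 27 = 527
Delta = -16 * (527) = -8432
Delta mod 7 = 3

Delta = 3 (mod 7)


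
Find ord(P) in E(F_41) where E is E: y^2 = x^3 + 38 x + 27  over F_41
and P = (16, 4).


Compute successive multiples of P until we hit O:
  1P = (16, 4)
  2P = (30, 0)
  3P = (16, 37)
  4P = O

ord(P) = 4


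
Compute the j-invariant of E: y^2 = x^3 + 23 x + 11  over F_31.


Delta = -16(4 a^3 + 27 b^2) mod 31 = 26
-1728 * (4 a)^3 = -1728 * (4*23)^3 mod 31 = 23
j = 23 * 26^(-1) mod 31 = 14

j = 14 (mod 31)


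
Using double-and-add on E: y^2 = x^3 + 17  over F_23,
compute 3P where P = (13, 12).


k = 3 = 11_2 (binary, LSB first: 11)
Double-and-add from P = (13, 12):
  bit 0 = 1: acc = O + (13, 12) = (13, 12)
  bit 1 = 1: acc = (13, 12) + (21, 3) = (5, 2)

3P = (5, 2)


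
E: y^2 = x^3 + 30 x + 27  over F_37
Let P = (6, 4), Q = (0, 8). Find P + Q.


P != Q, so use the chord formula.
s = (y2 - y1) / (x2 - x1) = (4) / (31) mod 37 = 24
x3 = s^2 - x1 - x2 mod 37 = 24^2 - 6 - 0 = 15
y3 = s (x1 - x3) - y1 mod 37 = 24 * (6 - 15) - 4 = 2

P + Q = (15, 2)


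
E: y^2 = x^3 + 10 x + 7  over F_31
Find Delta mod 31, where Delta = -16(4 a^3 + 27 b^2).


4 a^3 + 27 b^2 = 4*10^3 + 27*7^2 = 4000 + 1323 = 5323
Delta = -16 * (5323) = -85168
Delta mod 31 = 20

Delta = 20 (mod 31)


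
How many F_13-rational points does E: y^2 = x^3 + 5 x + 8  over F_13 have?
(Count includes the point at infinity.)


For each x in F_13, count y with y^2 = x^3 + 5 x + 8 mod 13:
  x = 1: RHS = 1, y in [1, 12]  -> 2 point(s)
  x = 2: RHS = 0, y in [0]  -> 1 point(s)
  x = 4: RHS = 1, y in [1, 12]  -> 2 point(s)
  x = 7: RHS = 9, y in [3, 10]  -> 2 point(s)
  x = 8: RHS = 1, y in [1, 12]  -> 2 point(s)
  x = 11: RHS = 3, y in [4, 9]  -> 2 point(s)
Affine points: 11. Add the point at infinity: total = 12.

#E(F_13) = 12


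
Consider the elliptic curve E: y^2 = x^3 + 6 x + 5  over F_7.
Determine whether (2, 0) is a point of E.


Check whether y^2 = x^3 + 6 x + 5 (mod 7) for (x, y) = (2, 0).
LHS: y^2 = 0^2 mod 7 = 0
RHS: x^3 + 6 x + 5 = 2^3 + 6*2 + 5 mod 7 = 4
LHS != RHS

No, not on the curve


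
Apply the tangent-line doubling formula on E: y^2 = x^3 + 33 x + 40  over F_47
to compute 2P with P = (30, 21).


Doubling: s = (3 x1^2 + a) / (2 y1)
s = (3*30^2 + 33) / (2*21) mod 47 = 8
x3 = s^2 - 2 x1 mod 47 = 8^2 - 2*30 = 4
y3 = s (x1 - x3) - y1 mod 47 = 8 * (30 - 4) - 21 = 46

2P = (4, 46)


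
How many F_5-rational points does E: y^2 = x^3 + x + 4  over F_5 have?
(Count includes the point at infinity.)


For each x in F_5, count y with y^2 = x^3 + 1 x + 4 mod 5:
  x = 0: RHS = 4, y in [2, 3]  -> 2 point(s)
  x = 1: RHS = 1, y in [1, 4]  -> 2 point(s)
  x = 2: RHS = 4, y in [2, 3]  -> 2 point(s)
  x = 3: RHS = 4, y in [2, 3]  -> 2 point(s)
Affine points: 8. Add the point at infinity: total = 9.

#E(F_5) = 9


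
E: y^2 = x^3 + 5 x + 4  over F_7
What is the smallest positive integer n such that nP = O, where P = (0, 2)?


Compute successive multiples of P until we hit O:
  1P = (0, 2)
  2P = (2, 6)
  3P = (2, 1)
  4P = (0, 5)
  5P = O

ord(P) = 5


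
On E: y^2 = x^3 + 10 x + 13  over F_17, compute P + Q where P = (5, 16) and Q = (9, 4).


P != Q, so use the chord formula.
s = (y2 - y1) / (x2 - x1) = (5) / (4) mod 17 = 14
x3 = s^2 - x1 - x2 mod 17 = 14^2 - 5 - 9 = 12
y3 = s (x1 - x3) - y1 mod 17 = 14 * (5 - 12) - 16 = 5

P + Q = (12, 5)


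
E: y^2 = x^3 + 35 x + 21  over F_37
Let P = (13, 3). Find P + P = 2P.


Doubling: s = (3 x1^2 + a) / (2 y1)
s = (3*13^2 + 35) / (2*3) mod 37 = 4
x3 = s^2 - 2 x1 mod 37 = 4^2 - 2*13 = 27
y3 = s (x1 - x3) - y1 mod 37 = 4 * (13 - 27) - 3 = 15

2P = (27, 15)


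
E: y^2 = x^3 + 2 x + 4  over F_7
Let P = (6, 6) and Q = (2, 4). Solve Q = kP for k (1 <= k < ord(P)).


Enumerate multiples of P until we hit Q = (2, 4):
  1P = (6, 6)
  2P = (3, 4)
  3P = (0, 5)
  4P = (2, 4)
Match found at i = 4.

k = 4


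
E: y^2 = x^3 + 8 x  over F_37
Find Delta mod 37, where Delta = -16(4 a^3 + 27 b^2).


4 a^3 + 27 b^2 = 4*8^3 + 27*0^2 = 2048 + 0 = 2048
Delta = -16 * (2048) = -32768
Delta mod 37 = 14

Delta = 14 (mod 37)


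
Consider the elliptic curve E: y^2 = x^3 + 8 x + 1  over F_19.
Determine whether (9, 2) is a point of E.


Check whether y^2 = x^3 + 8 x + 1 (mod 19) for (x, y) = (9, 2).
LHS: y^2 = 2^2 mod 19 = 4
RHS: x^3 + 8 x + 1 = 9^3 + 8*9 + 1 mod 19 = 4
LHS = RHS

Yes, on the curve


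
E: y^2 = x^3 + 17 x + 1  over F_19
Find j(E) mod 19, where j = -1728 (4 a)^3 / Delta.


Delta = -16(4 a^3 + 27 b^2) mod 19 = 4
-1728 * (4 a)^3 = -1728 * (4*17)^3 mod 19 = 1
j = 1 * 4^(-1) mod 19 = 5

j = 5 (mod 19)


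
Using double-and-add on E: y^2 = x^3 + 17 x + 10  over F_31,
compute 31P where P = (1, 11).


k = 31 = 11111_2 (binary, LSB first: 11111)
Double-and-add from P = (1, 11):
  bit 0 = 1: acc = O + (1, 11) = (1, 11)
  bit 1 = 1: acc = (1, 11) + (6, 7) = (11, 28)
  bit 2 = 1: acc = (11, 28) + (16, 10) = (12, 19)
  bit 3 = 1: acc = (12, 19) + (7, 10) = (14, 27)
  bit 4 = 1: acc = (14, 27) + (21, 24) = (12, 12)

31P = (12, 12)


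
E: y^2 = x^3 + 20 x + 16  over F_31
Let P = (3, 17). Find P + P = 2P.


Doubling: s = (3 x1^2 + a) / (2 y1)
s = (3*3^2 + 20) / (2*17) mod 31 = 26
x3 = s^2 - 2 x1 mod 31 = 26^2 - 2*3 = 19
y3 = s (x1 - x3) - y1 mod 31 = 26 * (3 - 19) - 17 = 1

2P = (19, 1)


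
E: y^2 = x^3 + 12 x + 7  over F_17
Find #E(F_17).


For each x in F_17, count y with y^2 = x^3 + 12 x + 7 mod 17:
  x = 3: RHS = 2, y in [6, 11]  -> 2 point(s)
  x = 4: RHS = 0, y in [0]  -> 1 point(s)
  x = 7: RHS = 9, y in [3, 14]  -> 2 point(s)
  x = 11: RHS = 8, y in [5, 12]  -> 2 point(s)
  x = 12: RHS = 9, y in [3, 14]  -> 2 point(s)
  x = 15: RHS = 9, y in [3, 14]  -> 2 point(s)
Affine points: 11. Add the point at infinity: total = 12.

#E(F_17) = 12


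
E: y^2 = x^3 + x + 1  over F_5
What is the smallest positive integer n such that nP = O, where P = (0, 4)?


Compute successive multiples of P until we hit O:
  1P = (0, 4)
  2P = (4, 3)
  3P = (2, 4)
  4P = (3, 1)
  5P = (3, 4)
  6P = (2, 1)
  7P = (4, 2)
  8P = (0, 1)
  ... (continuing to 9P)
  9P = O

ord(P) = 9


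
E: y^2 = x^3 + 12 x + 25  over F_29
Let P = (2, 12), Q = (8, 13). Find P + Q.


P != Q, so use the chord formula.
s = (y2 - y1) / (x2 - x1) = (1) / (6) mod 29 = 5
x3 = s^2 - x1 - x2 mod 29 = 5^2 - 2 - 8 = 15
y3 = s (x1 - x3) - y1 mod 29 = 5 * (2 - 15) - 12 = 10

P + Q = (15, 10)


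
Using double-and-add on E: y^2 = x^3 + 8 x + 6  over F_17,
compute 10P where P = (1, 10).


k = 10 = 1010_2 (binary, LSB first: 0101)
Double-and-add from P = (1, 10):
  bit 0 = 0: acc unchanged = O
  bit 1 = 1: acc = O + (2, 9) = (2, 9)
  bit 2 = 0: acc unchanged = (2, 9)
  bit 3 = 1: acc = (2, 9) + (8, 15) = (8, 2)

10P = (8, 2)


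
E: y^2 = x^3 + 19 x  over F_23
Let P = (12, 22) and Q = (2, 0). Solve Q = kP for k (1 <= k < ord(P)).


Enumerate multiples of P until we hit Q = (2, 0):
  1P = (12, 22)
  2P = (2, 0)
Match found at i = 2.

k = 2


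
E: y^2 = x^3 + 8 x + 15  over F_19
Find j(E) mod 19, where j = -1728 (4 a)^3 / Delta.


Delta = -16(4 a^3 + 27 b^2) mod 19 = 11
-1728 * (4 a)^3 = -1728 * (4*8)^3 mod 19 = 12
j = 12 * 11^(-1) mod 19 = 8

j = 8 (mod 19)


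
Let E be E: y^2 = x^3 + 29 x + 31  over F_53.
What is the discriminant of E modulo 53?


4 a^3 + 27 b^2 = 4*29^3 + 27*31^2 = 97556 + 25947 = 123503
Delta = -16 * (123503) = -1976048
Delta mod 53 = 4

Delta = 4 (mod 53)


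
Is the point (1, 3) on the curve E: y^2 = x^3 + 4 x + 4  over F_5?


Check whether y^2 = x^3 + 4 x + 4 (mod 5) for (x, y) = (1, 3).
LHS: y^2 = 3^2 mod 5 = 4
RHS: x^3 + 4 x + 4 = 1^3 + 4*1 + 4 mod 5 = 4
LHS = RHS

Yes, on the curve


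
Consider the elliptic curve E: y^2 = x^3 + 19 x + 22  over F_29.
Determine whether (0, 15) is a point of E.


Check whether y^2 = x^3 + 19 x + 22 (mod 29) for (x, y) = (0, 15).
LHS: y^2 = 15^2 mod 29 = 22
RHS: x^3 + 19 x + 22 = 0^3 + 19*0 + 22 mod 29 = 22
LHS = RHS

Yes, on the curve


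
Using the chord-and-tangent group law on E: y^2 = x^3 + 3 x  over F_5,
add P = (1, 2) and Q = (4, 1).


P != Q, so use the chord formula.
s = (y2 - y1) / (x2 - x1) = (4) / (3) mod 5 = 3
x3 = s^2 - x1 - x2 mod 5 = 3^2 - 1 - 4 = 4
y3 = s (x1 - x3) - y1 mod 5 = 3 * (1 - 4) - 2 = 4

P + Q = (4, 4)


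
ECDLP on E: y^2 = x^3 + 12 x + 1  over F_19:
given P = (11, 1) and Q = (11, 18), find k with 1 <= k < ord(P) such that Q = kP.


Enumerate multiples of P until we hit Q = (11, 18):
  1P = (11, 1)
  2P = (8, 1)
  3P = (0, 18)
  4P = (14, 14)
  5P = (17, 11)
  6P = (17, 8)
  7P = (14, 5)
  8P = (0, 1)
  9P = (8, 18)
  10P = (11, 18)
Match found at i = 10.

k = 10


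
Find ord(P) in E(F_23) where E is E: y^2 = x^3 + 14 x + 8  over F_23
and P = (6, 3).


Compute successive multiples of P until we hit O:
  1P = (6, 3)
  2P = (13, 8)
  3P = (20, 10)
  4P = (3, 10)
  5P = (22, 19)
  6P = (19, 7)
  7P = (0, 13)
  8P = (7, 14)
  ... (continuing to 30P)
  30P = O

ord(P) = 30


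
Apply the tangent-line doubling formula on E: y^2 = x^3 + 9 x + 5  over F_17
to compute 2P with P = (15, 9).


Doubling: s = (3 x1^2 + a) / (2 y1)
s = (3*15^2 + 9) / (2*9) mod 17 = 4
x3 = s^2 - 2 x1 mod 17 = 4^2 - 2*15 = 3
y3 = s (x1 - x3) - y1 mod 17 = 4 * (15 - 3) - 9 = 5

2P = (3, 5)


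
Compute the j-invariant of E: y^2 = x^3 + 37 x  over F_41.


Delta = -16(4 a^3 + 27 b^2) mod 41 = 37
-1728 * (4 a)^3 = -1728 * (4*37)^3 mod 41 = 17
j = 17 * 37^(-1) mod 41 = 6

j = 6 (mod 41)


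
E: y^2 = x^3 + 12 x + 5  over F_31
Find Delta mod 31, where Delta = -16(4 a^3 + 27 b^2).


4 a^3 + 27 b^2 = 4*12^3 + 27*5^2 = 6912 + 675 = 7587
Delta = -16 * (7587) = -121392
Delta mod 31 = 4

Delta = 4 (mod 31)


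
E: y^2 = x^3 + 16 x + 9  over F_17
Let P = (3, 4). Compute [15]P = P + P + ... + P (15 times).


k = 15 = 1111_2 (binary, LSB first: 1111)
Double-and-add from P = (3, 4):
  bit 0 = 1: acc = O + (3, 4) = (3, 4)
  bit 1 = 1: acc = (3, 4) + (12, 5) = (6, 7)
  bit 2 = 1: acc = (6, 7) + (9, 7) = (2, 10)
  bit 3 = 1: acc = (2, 10) + (14, 11) = (16, 3)

15P = (16, 3)


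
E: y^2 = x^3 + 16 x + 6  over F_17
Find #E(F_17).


For each x in F_17, count y with y^2 = x^3 + 16 x + 6 mod 17:
  x = 3: RHS = 13, y in [8, 9]  -> 2 point(s)
  x = 4: RHS = 15, y in [7, 10]  -> 2 point(s)
  x = 7: RHS = 2, y in [6, 11]  -> 2 point(s)
  x = 8: RHS = 0, y in [0]  -> 1 point(s)
  x = 11: RHS = 0, y in [0]  -> 1 point(s)
  x = 14: RHS = 16, y in [4, 13]  -> 2 point(s)
  x = 15: RHS = 0, y in [0]  -> 1 point(s)
Affine points: 11. Add the point at infinity: total = 12.

#E(F_17) = 12
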